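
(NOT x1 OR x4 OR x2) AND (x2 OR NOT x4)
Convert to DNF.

(NOT x1 OR x4 OR x2) AND (x2 OR NOT x4)
= (NOT x1 AND x2) OR (NOT x1 AND NOT x4) OR (x4 AND x2) OR (x4 AND NOT x4) OR (x2 AND x2) OR (x2 AND NOT x4)   [distribute AND over OR]
= (NOT x1 AND NOT x4) OR x2   [simplify]

(NOT x1 AND NOT x4) OR x2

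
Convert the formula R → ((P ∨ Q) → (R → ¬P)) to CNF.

¬R ∨ ¬P

R → ((P ∨ Q) → (R → ¬P))
≡ ¬R ∨ ((P ∨ Q) → (R → ¬P))   (eliminate →)
≡ ¬R ∨ ¬(P ∨ Q) ∨ (R → ¬P)   (eliminate →)
≡ ¬R ∨ ¬(P ∨ Q) ∨ ¬R ∨ ¬P   (eliminate →)
≡ ¬R ∨ (¬P ∧ ¬Q) ∨ ¬R ∨ ¬P   (De Morgan)
≡ (¬R ∨ ¬P ∨ ¬R ∨ ¬P) ∧ (¬R ∨ ¬Q ∨ ¬R ∨ ¬P)   (distribute ∨ over ∧)
≡ ¬R ∨ ¬P   (simplify)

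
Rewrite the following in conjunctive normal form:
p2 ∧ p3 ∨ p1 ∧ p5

p2 ∧ p3 ∨ p1 ∧ p5
≡ (p2 ∨ p1) ∧ (p2 ∨ p5) ∧ (p3 ∨ p1) ∧ (p3 ∨ p5)   — distribute ∨ over ∧

(p2 ∨ p1) ∧ (p2 ∨ p5) ∧ (p3 ∨ p1) ∧ (p3 ∨ p5)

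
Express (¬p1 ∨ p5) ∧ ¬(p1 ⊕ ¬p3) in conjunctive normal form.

(¬p1 ∨ p5) ∧ (¬p1 ∨ ¬p3) ∧ (p3 ∨ p1)

(¬p1 ∨ p5) ∧ ¬(p1 ⊕ ¬p3)
≡ (¬p1 ∨ p5) ∧ ¬((p1 ∨ ¬p3) ∧ ¬(p1 ∧ ¬p3))   — expand ⊕
≡ (¬p1 ∨ p5) ∧ (¬(p1 ∨ ¬p3) ∨ ¬¬(p1 ∧ ¬p3))   — De Morgan
≡ (¬p1 ∨ p5) ∧ (¬p1 ∧ ¬¬p3 ∨ ¬¬(p1 ∧ ¬p3))   — De Morgan
≡ (¬p1 ∨ p5) ∧ (¬p1 ∧ p3 ∨ ¬¬(p1 ∧ ¬p3))   — double negation
≡ (¬p1 ∨ p5) ∧ (¬p1 ∧ p3 ∨ p1 ∧ ¬p3)   — double negation
≡ (¬p1 ∨ p5) ∧ (¬p1 ∨ p1) ∧ (¬p1 ∨ ¬p3) ∧ (p3 ∨ p1) ∧ (p3 ∨ ¬p3)   — distribute ∨ over ∧
≡ (¬p1 ∨ p5) ∧ (¬p1 ∨ ¬p3) ∧ (p3 ∨ p1)   — simplify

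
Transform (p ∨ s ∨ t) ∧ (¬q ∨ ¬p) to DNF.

(p ∧ ¬q) ∨ (s ∧ ¬q) ∨ (s ∧ ¬p) ∨ (t ∧ ¬q) ∨ (t ∧ ¬p)

(p ∨ s ∨ t) ∧ (¬q ∨ ¬p)
≡ (p ∧ ¬q) ∨ (p ∧ ¬p) ∨ (s ∧ ¬q) ∨ (s ∧ ¬p) ∨ (t ∧ ¬q) ∨ (t ∧ ¬p)   — distribute ∧ over ∨
≡ (p ∧ ¬q) ∨ (s ∧ ¬q) ∨ (s ∧ ¬p) ∨ (t ∧ ¬q) ∨ (t ∧ ¬p)   — simplify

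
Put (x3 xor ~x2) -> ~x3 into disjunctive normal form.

(~x2 & x3) | ~x3

(x3 xor ~x2) -> ~x3
≡ ~(x3 xor ~x2) | ~x3   [eliminate ->]
≡ ~((x3 & ~~x2) | (~x3 & ~x2)) | ~x3   [expand xor]
≡ (~(x3 & ~~x2) & ~(~x3 & ~x2)) | ~x3   [De Morgan]
≡ ((~x3 | ~~~x2) & ~(~x3 & ~x2)) | ~x3   [De Morgan]
≡ ((~x3 | ~x2) & ~(~x3 & ~x2)) | ~x3   [double negation]
≡ ((~x3 | ~x2) & (~~x3 | ~~x2)) | ~x3   [De Morgan]
≡ ((~x3 | ~x2) & (x3 | ~~x2)) | ~x3   [double negation]
≡ ((~x3 | ~x2) & (x3 | x2)) | ~x3   [double negation]
≡ (~x3 & x3) | (~x3 & x2) | (~x2 & x3) | (~x2 & x2) | ~x3   [distribute & over |]
≡ (~x2 & x3) | ~x3   [simplify]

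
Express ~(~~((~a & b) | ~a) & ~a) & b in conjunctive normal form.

~(~~((~a & b) | ~a) & ~a) & b
≡ (~~~((~a & b) | ~a) | ~~a) & b   [De Morgan]
≡ (~((~a & b) | ~a) | ~~a) & b   [double negation]
≡ ((~(~a & b) & ~~a) | ~~a) & b   [De Morgan]
≡ (((~~a | ~b) & ~~a) | ~~a) & b   [De Morgan]
≡ (((a | ~b) & ~~a) | ~~a) & b   [double negation]
≡ (((a | ~b) & a) | ~~a) & b   [double negation]
≡ (((a | ~b) & a) | a) & b   [double negation]
≡ (a | ~b | a) & (a | a) & b   [distribute | over &]
≡ a & b   [simplify]

a & b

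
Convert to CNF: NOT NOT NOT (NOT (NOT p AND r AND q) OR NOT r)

NOT p AND r AND q

NOT NOT NOT (NOT (NOT p AND r AND q) OR NOT r)
≡ NOT (NOT (NOT p AND r AND q) OR NOT r)   [double negation]
≡ NOT NOT (NOT p AND r AND q) AND NOT NOT r   [De Morgan]
≡ NOT p AND r AND q AND NOT NOT r   [double negation]
≡ NOT p AND r AND q AND r   [double negation]
≡ NOT p AND r AND q   [simplify]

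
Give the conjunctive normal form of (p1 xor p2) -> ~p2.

(p1 xor p2) -> ~p2
≡ ~(p1 xor p2) | ~p2   [eliminate ->]
≡ ~((p1 | p2) & ~(p1 & p2)) | ~p2   [expand xor]
≡ ~(p1 | p2) | ~~(p1 & p2) | ~p2   [De Morgan]
≡ (~p1 & ~p2) | ~~(p1 & p2) | ~p2   [De Morgan]
≡ (~p1 & ~p2) | (p1 & p2) | ~p2   [double negation]
≡ (~p1 | p1 | ~p2) & (~p1 | p2 | ~p2) & (~p2 | p1 | ~p2) & (~p2 | p2 | ~p2)   [distribute | over &]
≡ ~p2 | p1   [simplify]

~p2 | p1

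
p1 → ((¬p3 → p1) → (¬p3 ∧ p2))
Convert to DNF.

¬p1 ∨ (¬p3 ∧ p2)

p1 → ((¬p3 → p1) → (¬p3 ∧ p2))
= ¬p1 ∨ ((¬p3 → p1) → (¬p3 ∧ p2))   (eliminate →)
= ¬p1 ∨ ¬(¬p3 → p1) ∨ (¬p3 ∧ p2)   (eliminate →)
= ¬p1 ∨ ¬(¬¬p3 ∨ p1) ∨ (¬p3 ∧ p2)   (eliminate →)
= ¬p1 ∨ (¬¬¬p3 ∧ ¬p1) ∨ (¬p3 ∧ p2)   (De Morgan)
= ¬p1 ∨ (¬p3 ∧ ¬p1) ∨ (¬p3 ∧ p2)   (double negation)
= ¬p1 ∨ (¬p3 ∧ p2)   (simplify)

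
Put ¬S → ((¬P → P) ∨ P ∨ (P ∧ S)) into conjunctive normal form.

¬S → ((¬P → P) ∨ P ∨ (P ∧ S))
≡ ¬¬S ∨ (¬P → P) ∨ P ∨ (P ∧ S)   (eliminate →)
≡ ¬¬S ∨ ¬¬P ∨ P ∨ P ∨ (P ∧ S)   (eliminate →)
≡ S ∨ ¬¬P ∨ P ∨ P ∨ (P ∧ S)   (double negation)
≡ S ∨ P ∨ P ∨ P ∨ (P ∧ S)   (double negation)
≡ (S ∨ P ∨ P ∨ P ∨ P) ∧ (S ∨ P ∨ P ∨ P ∨ S)   (distribute ∨ over ∧)
≡ S ∨ P   (simplify)

S ∨ P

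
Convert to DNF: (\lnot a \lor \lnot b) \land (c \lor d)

(\lnot a \land c) \lor (\lnot a \land d) \lor (\lnot b \land c) \lor (\lnot b \land d)

(\lnot a \lor \lnot b) \land (c \lor d)
≡ (\lnot a \land c) \lor (\lnot a \land d) \lor (\lnot b \land c) \lor (\lnot b \land d)   [distribute \land over \lor]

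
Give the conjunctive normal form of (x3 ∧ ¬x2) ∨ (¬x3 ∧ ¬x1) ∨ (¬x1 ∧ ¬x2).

(x3 ∧ ¬x2) ∨ (¬x3 ∧ ¬x1) ∨ (¬x1 ∧ ¬x2)
= (x3 ∨ ¬x3 ∨ ¬x1) ∧ (x3 ∨ ¬x3 ∨ ¬x2) ∧ (x3 ∨ ¬x1 ∨ ¬x1) ∧ (x3 ∨ ¬x1 ∨ ¬x2) ∧ (¬x2 ∨ ¬x3 ∨ ¬x1) ∧ (¬x2 ∨ ¬x3 ∨ ¬x2) ∧ (¬x2 ∨ ¬x1 ∨ ¬x1) ∧ (¬x2 ∨ ¬x1 ∨ ¬x2)   [distribute ∨ over ∧]
= (x3 ∨ ¬x1) ∧ (¬x2 ∨ ¬x3) ∧ (¬x2 ∨ ¬x1)   [simplify]

(x3 ∨ ¬x1) ∧ (¬x2 ∨ ¬x3) ∧ (¬x2 ∨ ¬x1)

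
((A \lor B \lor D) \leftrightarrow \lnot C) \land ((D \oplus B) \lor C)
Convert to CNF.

((A \lor B \lor D) \leftrightarrow \lnot C) \land ((D \oplus B) \lor C)
= ((A \lor B \lor D) \to \lnot C) \land (\lnot C \to (A \lor B \lor D)) \land ((D \oplus B) \lor C)   (eliminate \leftrightarrow)
= (\lnot (A \lor B \lor D) \lor \lnot C) \land (\lnot C \to (A \lor B \lor D)) \land ((D \oplus B) \lor C)   (eliminate \to)
= (\lnot (A \lor B \lor D) \lor \lnot C) \land (\lnot \lnot C \lor A \lor B \lor D) \land ((D \oplus B) \lor C)   (eliminate \to)
= (\lnot (A \lor B \lor D) \lor \lnot C) \land (\lnot \lnot C \lor A \lor B \lor D) \land (((D \lor B) \land \lnot (D \land B)) \lor C)   (expand \oplus)
= ((\lnot A \land \lnot B \land \lnot D) \lor \lnot C) \land (\lnot \lnot C \lor A \lor B \lor D) \land (((D \lor B) \land \lnot (D \land B)) \lor C)   (De Morgan)
= ((\lnot A \land \lnot B \land \lnot D) \lor \lnot C) \land (C \lor A \lor B \lor D) \land (((D \lor B) \land \lnot (D \land B)) \lor C)   (double negation)
= ((\lnot A \land \lnot B \land \lnot D) \lor \lnot C) \land (C \lor A \lor B \lor D) \land (((D \lor B) \land (\lnot D \lor \lnot B)) \lor C)   (De Morgan)
= (\lnot A \lor \lnot C) \land (\lnot B \lor \lnot C) \land (\lnot D \lor \lnot C) \land (C \lor A \lor B \lor D) \land (D \lor B \lor C) \land (\lnot D \lor \lnot B \lor C)   (distribute \lor over \land)
= (\lnot A \lor \lnot C) \land (\lnot B \lor \lnot C) \land (\lnot D \lor \lnot C) \land (D \lor B \lor C) \land (\lnot D \lor \lnot B \lor C)   (simplify)

(\lnot A \lor \lnot C) \land (\lnot B \lor \lnot C) \land (\lnot D \lor \lnot C) \land (D \lor B \lor C) \land (\lnot D \lor \lnot B \lor C)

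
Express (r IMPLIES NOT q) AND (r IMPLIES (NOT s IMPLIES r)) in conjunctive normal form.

(r IMPLIES NOT q) AND (r IMPLIES (NOT s IMPLIES r))
⇔ (NOT r OR NOT q) AND (r IMPLIES (NOT s IMPLIES r))
⇔ (NOT r OR NOT q) AND (NOT r OR (NOT s IMPLIES r))
⇔ (NOT r OR NOT q) AND (NOT r OR NOT NOT s OR r)
⇔ (NOT r OR NOT q) AND (NOT r OR s OR r)
⇔ NOT r OR NOT q

NOT r OR NOT q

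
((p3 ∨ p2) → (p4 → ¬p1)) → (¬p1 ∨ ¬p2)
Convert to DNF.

(p3 ∧ p4 ∧ p1) ∨ (p2 ∧ p4 ∧ p1) ∨ ¬p1 ∨ ¬p2

((p3 ∨ p2) → (p4 → ¬p1)) → (¬p1 ∨ ¬p2)
⇔ ¬((p3 ∨ p2) → (p4 → ¬p1)) ∨ ¬p1 ∨ ¬p2   (eliminate →)
⇔ ¬(¬(p3 ∨ p2) ∨ (p4 → ¬p1)) ∨ ¬p1 ∨ ¬p2   (eliminate →)
⇔ ¬(¬(p3 ∨ p2) ∨ ¬p4 ∨ ¬p1) ∨ ¬p1 ∨ ¬p2   (eliminate →)
⇔ (¬¬(p3 ∨ p2) ∧ ¬¬p4 ∧ ¬¬p1) ∨ ¬p1 ∨ ¬p2   (De Morgan)
⇔ ((p3 ∨ p2) ∧ ¬¬p4 ∧ ¬¬p1) ∨ ¬p1 ∨ ¬p2   (double negation)
⇔ ((p3 ∨ p2) ∧ p4 ∧ ¬¬p1) ∨ ¬p1 ∨ ¬p2   (double negation)
⇔ ((p3 ∨ p2) ∧ p4 ∧ p1) ∨ ¬p1 ∨ ¬p2   (double negation)
⇔ (p3 ∧ p4 ∧ p1) ∨ (p2 ∧ p4 ∧ p1) ∨ ¬p1 ∨ ¬p2   (distribute ∧ over ∨)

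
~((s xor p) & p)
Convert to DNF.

~((s xor p) & p)
= ~(((s & ~p) | (~s & p)) & p)   [expand xor]
= ~((s & ~p) | (~s & p)) | ~p   [De Morgan]
= (~(s & ~p) & ~(~s & p)) | ~p   [De Morgan]
= ((~s | ~~p) & ~(~s & p)) | ~p   [De Morgan]
= ((~s | p) & ~(~s & p)) | ~p   [double negation]
= ((~s | p) & (~~s | ~p)) | ~p   [De Morgan]
= ((~s | p) & (s | ~p)) | ~p   [double negation]
= (~s & s) | (~s & ~p) | (p & s) | (p & ~p) | ~p   [distribute & over |]
= (p & s) | ~p   [simplify]

(p & s) | ~p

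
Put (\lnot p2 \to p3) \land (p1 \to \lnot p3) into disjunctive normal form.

(\lnot p2 \to p3) \land (p1 \to \lnot p3)
= (\lnot \lnot p2 \lor p3) \land (p1 \to \lnot p3)   (eliminate \to)
= (\lnot \lnot p2 \lor p3) \land (\lnot p1 \lor \lnot p3)   (eliminate \to)
= (p2 \lor p3) \land (\lnot p1 \lor \lnot p3)   (double negation)
= (p2 \land \lnot p1) \lor (p2 \land \lnot p3) \lor (p3 \land \lnot p1) \lor (p3 \land \lnot p3)   (distribute \land over \lor)
= (p2 \land \lnot p1) \lor (p2 \land \lnot p3) \lor (p3 \land \lnot p1)   (simplify)

(p2 \land \lnot p1) \lor (p2 \land \lnot p3) \lor (p3 \land \lnot p1)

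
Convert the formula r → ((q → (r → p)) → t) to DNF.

r → ((q → (r → p)) → t)
⇔ ¬r ∨ ((q → (r → p)) → t)   [eliminate →]
⇔ ¬r ∨ ¬(q → (r → p)) ∨ t   [eliminate →]
⇔ ¬r ∨ ¬(¬q ∨ (r → p)) ∨ t   [eliminate →]
⇔ ¬r ∨ ¬(¬q ∨ ¬r ∨ p) ∨ t   [eliminate →]
⇔ ¬r ∨ (¬¬q ∧ ¬¬r ∧ ¬p) ∨ t   [De Morgan]
⇔ ¬r ∨ (q ∧ ¬¬r ∧ ¬p) ∨ t   [double negation]
⇔ ¬r ∨ (q ∧ r ∧ ¬p) ∨ t   [double negation]

¬r ∨ (q ∧ r ∧ ¬p) ∨ t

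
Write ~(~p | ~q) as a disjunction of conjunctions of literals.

~(~p | ~q)
≡ ~~p & ~~q
≡ p & ~~q
≡ p & q

p & q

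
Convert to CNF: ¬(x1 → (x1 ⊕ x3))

¬(x1 → (x1 ⊕ x3))
= ¬(¬x1 ∨ (x1 ⊕ x3))
= ¬(¬x1 ∨ ((x1 ∨ x3) ∧ ¬(x1 ∧ x3)))
= ¬¬x1 ∧ ¬((x1 ∨ x3) ∧ ¬(x1 ∧ x3))
= x1 ∧ ¬((x1 ∨ x3) ∧ ¬(x1 ∧ x3))
= x1 ∧ (¬(x1 ∨ x3) ∨ ¬¬(x1 ∧ x3))
= x1 ∧ ((¬x1 ∧ ¬x3) ∨ ¬¬(x1 ∧ x3))
= x1 ∧ ((¬x1 ∧ ¬x3) ∨ (x1 ∧ x3))
= x1 ∧ (¬x1 ∨ x1) ∧ (¬x1 ∨ x3) ∧ (¬x3 ∨ x1) ∧ (¬x3 ∨ x3)
= x1 ∧ (¬x1 ∨ x3)

x1 ∧ (¬x1 ∨ x3)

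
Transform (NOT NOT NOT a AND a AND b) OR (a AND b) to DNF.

(NOT NOT NOT a AND a AND b) OR (a AND b)
⇔ (NOT a AND a AND b) OR (a AND b)
⇔ a AND b

a AND b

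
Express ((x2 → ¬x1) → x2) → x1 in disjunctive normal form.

((x2 → ¬x1) → x2) → x1
⇔ ¬((x2 → ¬x1) → x2) ∨ x1
⇔ ¬(¬(x2 → ¬x1) ∨ x2) ∨ x1
⇔ ¬(¬(¬x2 ∨ ¬x1) ∨ x2) ∨ x1
⇔ (¬¬(¬x2 ∨ ¬x1) ∧ ¬x2) ∨ x1
⇔ ((¬x2 ∨ ¬x1) ∧ ¬x2) ∨ x1
⇔ (¬x2 ∧ ¬x2) ∨ (¬x1 ∧ ¬x2) ∨ x1
⇔ ¬x2 ∨ x1

¬x2 ∨ x1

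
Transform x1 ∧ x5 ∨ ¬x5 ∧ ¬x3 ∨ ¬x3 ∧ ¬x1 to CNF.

x1 ∧ x5 ∨ ¬x5 ∧ ¬x3 ∨ ¬x3 ∧ ¬x1
= (x1 ∨ ¬x5 ∨ ¬x3) ∧ (x1 ∨ ¬x5 ∨ ¬x1) ∧ (x1 ∨ ¬x3 ∨ ¬x3) ∧ (x1 ∨ ¬x3 ∨ ¬x1) ∧ (x5 ∨ ¬x5 ∨ ¬x3) ∧ (x5 ∨ ¬x5 ∨ ¬x1) ∧ (x5 ∨ ¬x3 ∨ ¬x3) ∧ (x5 ∨ ¬x3 ∨ ¬x1)
= (x1 ∨ ¬x3) ∧ (x5 ∨ ¬x3)

(x1 ∨ ¬x3) ∧ (x5 ∨ ¬x3)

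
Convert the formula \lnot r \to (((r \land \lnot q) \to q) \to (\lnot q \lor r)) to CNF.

\lnot r \to (((r \land \lnot q) \to q) \to (\lnot q \lor r))
≡ \lnot \lnot r \lor (((r \land \lnot q) \to q) \to (\lnot q \lor r))   [eliminate \to]
≡ \lnot \lnot r \lor \lnot ((r \land \lnot q) \to q) \lor \lnot q \lor r   [eliminate \to]
≡ \lnot \lnot r \lor \lnot (\lnot (r \land \lnot q) \lor q) \lor \lnot q \lor r   [eliminate \to]
≡ r \lor \lnot (\lnot (r \land \lnot q) \lor q) \lor \lnot q \lor r   [double negation]
≡ r \lor (\lnot \lnot (r \land \lnot q) \land \lnot q) \lor \lnot q \lor r   [De Morgan]
≡ r \lor (r \land \lnot q \land \lnot q) \lor \lnot q \lor r   [double negation]
≡ (r \lor r \lor \lnot q \lor r) \land (r \lor \lnot q \lor \lnot q \lor r) \land (r \lor \lnot q \lor \lnot q \lor r)   [distribute \lor over \land]
≡ r \lor \lnot q   [simplify]

r \lor \lnot q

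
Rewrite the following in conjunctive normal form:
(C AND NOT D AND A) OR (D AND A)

(C OR D) AND A

(C AND NOT D AND A) OR (D AND A)
= (C OR D) AND (C OR A) AND (NOT D OR D) AND (NOT D OR A) AND (A OR D) AND (A OR A)   [distribute OR over AND]
= (C OR D) AND A   [simplify]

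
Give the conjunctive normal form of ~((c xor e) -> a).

~((c xor e) -> a)
= ~(~(c xor e) | a)   [eliminate ->]
= ~(~((c | e) & ~(c & e)) | a)   [expand xor]
= ~~((c | e) & ~(c & e)) & ~a   [De Morgan]
= (c | e) & ~(c & e) & ~a   [double negation]
= (c | e) & (~c | ~e) & ~a   [De Morgan]

(c | e) & (~c | ~e) & ~a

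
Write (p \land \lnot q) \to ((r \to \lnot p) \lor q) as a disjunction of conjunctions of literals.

\lnot p \lor q \lor \lnot r

(p \land \lnot q) \to ((r \to \lnot p) \lor q)
≡ \lnot (p \land \lnot q) \lor (r \to \lnot p) \lor q
≡ \lnot (p \land \lnot q) \lor \lnot r \lor \lnot p \lor q
≡ \lnot p \lor \lnot \lnot q \lor \lnot r \lor \lnot p \lor q
≡ \lnot p \lor q \lor \lnot r \lor \lnot p \lor q
≡ \lnot p \lor q \lor \lnot r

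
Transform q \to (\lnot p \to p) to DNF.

\lnot q \lor p

q \to (\lnot p \to p)
≡ \lnot q \lor (\lnot p \to p)
≡ \lnot q \lor \lnot \lnot p \lor p
≡ \lnot q \lor p \lor p
≡ \lnot q \lor p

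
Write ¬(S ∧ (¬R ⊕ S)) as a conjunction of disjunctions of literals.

¬(S ∧ (¬R ⊕ S))
≡ ¬(S ∧ (¬R ∨ S) ∧ ¬(¬R ∧ S))   (expand ⊕)
≡ ¬S ∨ ¬(¬R ∨ S) ∨ ¬¬(¬R ∧ S)   (De Morgan)
≡ ¬S ∨ (¬¬R ∧ ¬S) ∨ ¬¬(¬R ∧ S)   (De Morgan)
≡ ¬S ∨ (R ∧ ¬S) ∨ ¬¬(¬R ∧ S)   (double negation)
≡ ¬S ∨ (R ∧ ¬S) ∨ (¬R ∧ S)   (double negation)
≡ (¬S ∨ R ∨ ¬R) ∧ (¬S ∨ R ∨ S) ∧ (¬S ∨ ¬S ∨ ¬R) ∧ (¬S ∨ ¬S ∨ S)   (distribute ∨ over ∧)
≡ ¬S ∨ ¬R   (simplify)

¬S ∨ ¬R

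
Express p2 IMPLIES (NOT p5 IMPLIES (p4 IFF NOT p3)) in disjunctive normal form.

p2 IMPLIES (NOT p5 IMPLIES (p4 IFF NOT p3))
⇔ NOT p2 OR (NOT p5 IMPLIES (p4 IFF NOT p3))
⇔ NOT p2 OR NOT NOT p5 OR (p4 IFF NOT p3)
⇔ NOT p2 OR NOT NOT p5 OR ((p4 IMPLIES NOT p3) AND (NOT p3 IMPLIES p4))
⇔ NOT p2 OR NOT NOT p5 OR ((NOT p4 OR NOT p3) AND (NOT p3 IMPLIES p4))
⇔ NOT p2 OR NOT NOT p5 OR ((NOT p4 OR NOT p3) AND (NOT NOT p3 OR p4))
⇔ NOT p2 OR p5 OR ((NOT p4 OR NOT p3) AND (NOT NOT p3 OR p4))
⇔ NOT p2 OR p5 OR ((NOT p4 OR NOT p3) AND (p3 OR p4))
⇔ NOT p2 OR p5 OR (NOT p4 AND p3) OR (NOT p4 AND p4) OR (NOT p3 AND p3) OR (NOT p3 AND p4)
⇔ NOT p2 OR p5 OR (NOT p4 AND p3) OR (NOT p3 AND p4)

NOT p2 OR p5 OR (NOT p4 AND p3) OR (NOT p3 AND p4)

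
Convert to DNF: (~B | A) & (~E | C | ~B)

(~B | A) & (~E | C | ~B)
≡ (~B & ~E) | (~B & C) | (~B & ~B) | (A & ~E) | (A & C) | (A & ~B)   — distribute & over |
≡ ~B | (A & ~E) | (A & C)   — simplify

~B | (A & ~E) | (A & C)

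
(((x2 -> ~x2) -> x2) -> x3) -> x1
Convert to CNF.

(x2 | x1) & (~x3 | x1)

(((x2 -> ~x2) -> x2) -> x3) -> x1
⇔ ~(((x2 -> ~x2) -> x2) -> x3) | x1   [eliminate ->]
⇔ ~(~((x2 -> ~x2) -> x2) | x3) | x1   [eliminate ->]
⇔ ~(~(~(x2 -> ~x2) | x2) | x3) | x1   [eliminate ->]
⇔ ~(~(~(~x2 | ~x2) | x2) | x3) | x1   [eliminate ->]
⇔ (~~(~(~x2 | ~x2) | x2) & ~x3) | x1   [De Morgan]
⇔ ((~(~x2 | ~x2) | x2) & ~x3) | x1   [double negation]
⇔ (((~~x2 & ~~x2) | x2) & ~x3) | x1   [De Morgan]
⇔ (((x2 & ~~x2) | x2) & ~x3) | x1   [double negation]
⇔ (((x2 & x2) | x2) & ~x3) | x1   [double negation]
⇔ (x2 | x2 | x1) & (x2 | x2 | x1) & (~x3 | x1)   [distribute | over &]
⇔ (x2 | x1) & (~x3 | x1)   [simplify]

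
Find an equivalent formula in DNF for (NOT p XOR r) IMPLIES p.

(r AND NOT p) OR p

(NOT p XOR r) IMPLIES p
= NOT (NOT p XOR r) OR p   (eliminate IMPLIES)
= NOT ((NOT p AND NOT r) OR (NOT NOT p AND r)) OR p   (expand XOR)
= (NOT (NOT p AND NOT r) AND NOT (NOT NOT p AND r)) OR p   (De Morgan)
= ((NOT NOT p OR NOT NOT r) AND NOT (NOT NOT p AND r)) OR p   (De Morgan)
= ((p OR NOT NOT r) AND NOT (NOT NOT p AND r)) OR p   (double negation)
= ((p OR r) AND NOT (NOT NOT p AND r)) OR p   (double negation)
= ((p OR r) AND (NOT NOT NOT p OR NOT r)) OR p   (De Morgan)
= ((p OR r) AND (NOT p OR NOT r)) OR p   (double negation)
= (p AND NOT p) OR (p AND NOT r) OR (r AND NOT p) OR (r AND NOT r) OR p   (distribute AND over OR)
= (r AND NOT p) OR p   (simplify)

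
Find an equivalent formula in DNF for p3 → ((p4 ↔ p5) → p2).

p3 → ((p4 ↔ p5) → p2)
= ¬p3 ∨ ((p4 ↔ p5) → p2)
= ¬p3 ∨ ¬(p4 ↔ p5) ∨ p2
= ¬p3 ∨ ¬((p4 → p5) ∧ (p5 → p4)) ∨ p2
= ¬p3 ∨ ¬((¬p4 ∨ p5) ∧ (p5 → p4)) ∨ p2
= ¬p3 ∨ ¬((¬p4 ∨ p5) ∧ (¬p5 ∨ p4)) ∨ p2
= ¬p3 ∨ ¬(¬p4 ∨ p5) ∨ ¬(¬p5 ∨ p4) ∨ p2
= ¬p3 ∨ (¬¬p4 ∧ ¬p5) ∨ ¬(¬p5 ∨ p4) ∨ p2
= ¬p3 ∨ (p4 ∧ ¬p5) ∨ ¬(¬p5 ∨ p4) ∨ p2
= ¬p3 ∨ (p4 ∧ ¬p5) ∨ (¬¬p5 ∧ ¬p4) ∨ p2
= ¬p3 ∨ (p4 ∧ ¬p5) ∨ (p5 ∧ ¬p4) ∨ p2

¬p3 ∨ (p4 ∧ ¬p5) ∨ (p5 ∧ ¬p4) ∨ p2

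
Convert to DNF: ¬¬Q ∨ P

Q ∨ P

¬¬Q ∨ P
⇔ Q ∨ P   [double negation]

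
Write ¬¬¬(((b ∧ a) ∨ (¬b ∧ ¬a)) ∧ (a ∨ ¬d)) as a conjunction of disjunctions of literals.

(¬b ∨ ¬a) ∧ (b ∨ a ∨ d)

¬¬¬(((b ∧ a) ∨ (¬b ∧ ¬a)) ∧ (a ∨ ¬d))
≡ ¬(((b ∧ a) ∨ (¬b ∧ ¬a)) ∧ (a ∨ ¬d))   — double negation
≡ ¬((b ∧ a) ∨ (¬b ∧ ¬a)) ∨ ¬(a ∨ ¬d)   — De Morgan
≡ (¬(b ∧ a) ∧ ¬(¬b ∧ ¬a)) ∨ ¬(a ∨ ¬d)   — De Morgan
≡ ((¬b ∨ ¬a) ∧ ¬(¬b ∧ ¬a)) ∨ ¬(a ∨ ¬d)   — De Morgan
≡ ((¬b ∨ ¬a) ∧ (¬¬b ∨ ¬¬a)) ∨ ¬(a ∨ ¬d)   — De Morgan
≡ ((¬b ∨ ¬a) ∧ (b ∨ ¬¬a)) ∨ ¬(a ∨ ¬d)   — double negation
≡ ((¬b ∨ ¬a) ∧ (b ∨ a)) ∨ ¬(a ∨ ¬d)   — double negation
≡ ((¬b ∨ ¬a) ∧ (b ∨ a)) ∨ (¬a ∧ ¬¬d)   — De Morgan
≡ ((¬b ∨ ¬a) ∧ (b ∨ a)) ∨ (¬a ∧ d)   — double negation
≡ (¬b ∨ ¬a ∨ ¬a) ∧ (¬b ∨ ¬a ∨ d) ∧ (b ∨ a ∨ ¬a) ∧ (b ∨ a ∨ d)   — distribute ∨ over ∧
≡ (¬b ∨ ¬a) ∧ (b ∨ a ∨ d)   — simplify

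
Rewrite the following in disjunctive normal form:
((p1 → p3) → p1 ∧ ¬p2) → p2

¬p1 ∨ p2

((p1 → p3) → p1 ∧ ¬p2) → p2
⇔ ¬((p1 → p3) → p1 ∧ ¬p2) ∨ p2   [eliminate →]
⇔ ¬(¬(p1 → p3) ∨ p1 ∧ ¬p2) ∨ p2   [eliminate →]
⇔ ¬(¬(¬p1 ∨ p3) ∨ p1 ∧ ¬p2) ∨ p2   [eliminate →]
⇔ ¬¬(¬p1 ∨ p3) ∧ ¬(p1 ∧ ¬p2) ∨ p2   [De Morgan]
⇔ (¬p1 ∨ p3) ∧ ¬(p1 ∧ ¬p2) ∨ p2   [double negation]
⇔ (¬p1 ∨ p3) ∧ (¬p1 ∨ ¬¬p2) ∨ p2   [De Morgan]
⇔ (¬p1 ∨ p3) ∧ (¬p1 ∨ p2) ∨ p2   [double negation]
⇔ ¬p1 ∧ ¬p1 ∨ ¬p1 ∧ p2 ∨ p3 ∧ ¬p1 ∨ p3 ∧ p2 ∨ p2   [distribute ∧ over ∨]
⇔ ¬p1 ∨ p2   [simplify]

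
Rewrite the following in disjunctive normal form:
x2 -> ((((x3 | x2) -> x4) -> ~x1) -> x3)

~x2 | (x4 & x1) | x3

x2 -> ((((x3 | x2) -> x4) -> ~x1) -> x3)
≡ ~x2 | ((((x3 | x2) -> x4) -> ~x1) -> x3)   — eliminate ->
≡ ~x2 | ~(((x3 | x2) -> x4) -> ~x1) | x3   — eliminate ->
≡ ~x2 | ~(~((x3 | x2) -> x4) | ~x1) | x3   — eliminate ->
≡ ~x2 | ~(~(~(x3 | x2) | x4) | ~x1) | x3   — eliminate ->
≡ ~x2 | (~~(~(x3 | x2) | x4) & ~~x1) | x3   — De Morgan
≡ ~x2 | ((~(x3 | x2) | x4) & ~~x1) | x3   — double negation
≡ ~x2 | (((~x3 & ~x2) | x4) & ~~x1) | x3   — De Morgan
≡ ~x2 | (((~x3 & ~x2) | x4) & x1) | x3   — double negation
≡ ~x2 | (~x3 & ~x2 & x1) | (x4 & x1) | x3   — distribute & over |
≡ ~x2 | (x4 & x1) | x3   — simplify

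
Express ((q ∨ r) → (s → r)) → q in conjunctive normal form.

(q ∨ r) ∧ (s ∨ q) ∧ (¬r ∨ q)

((q ∨ r) → (s → r)) → q
⇔ ¬((q ∨ r) → (s → r)) ∨ q
⇔ ¬(¬(q ∨ r) ∨ (s → r)) ∨ q
⇔ ¬(¬(q ∨ r) ∨ ¬s ∨ r) ∨ q
⇔ (¬¬(q ∨ r) ∧ ¬¬s ∧ ¬r) ∨ q
⇔ ((q ∨ r) ∧ ¬¬s ∧ ¬r) ∨ q
⇔ ((q ∨ r) ∧ s ∧ ¬r) ∨ q
⇔ (q ∨ r ∨ q) ∧ (s ∨ q) ∧ (¬r ∨ q)
⇔ (q ∨ r) ∧ (s ∨ q) ∧ (¬r ∨ q)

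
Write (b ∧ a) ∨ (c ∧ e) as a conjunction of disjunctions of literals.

(b ∨ c) ∧ (b ∨ e) ∧ (a ∨ c) ∧ (a ∨ e)

(b ∧ a) ∨ (c ∧ e)
≡ (b ∨ c) ∧ (b ∨ e) ∧ (a ∨ c) ∧ (a ∨ e)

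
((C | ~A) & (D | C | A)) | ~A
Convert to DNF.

C | ~A

((C | ~A) & (D | C | A)) | ~A
= (C & D) | (C & C) | (C & A) | (~A & D) | (~A & C) | (~A & A) | ~A   — distribute & over |
= C | ~A   — simplify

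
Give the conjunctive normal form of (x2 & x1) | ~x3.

(x2 | ~x3) & (x1 | ~x3)

(x2 & x1) | ~x3
≡ (x2 | ~x3) & (x1 | ~x3)   [distribute | over &]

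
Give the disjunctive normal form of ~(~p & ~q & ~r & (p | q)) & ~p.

(q & ~p) | (r & ~p) | (~p & ~q)

~(~p & ~q & ~r & (p | q)) & ~p
≡ (~~p | ~~q | ~~r | ~(p | q)) & ~p   [De Morgan]
≡ (p | ~~q | ~~r | ~(p | q)) & ~p   [double negation]
≡ (p | q | ~~r | ~(p | q)) & ~p   [double negation]
≡ (p | q | r | ~(p | q)) & ~p   [double negation]
≡ (p | q | r | (~p & ~q)) & ~p   [De Morgan]
≡ (p & ~p) | (q & ~p) | (r & ~p) | (~p & ~q & ~p)   [distribute & over |]
≡ (q & ~p) | (r & ~p) | (~p & ~q)   [simplify]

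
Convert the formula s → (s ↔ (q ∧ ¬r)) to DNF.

s → (s ↔ (q ∧ ¬r))
≡ ¬s ∨ (s ↔ (q ∧ ¬r))   (eliminate →)
≡ ¬s ∨ ((s → (q ∧ ¬r)) ∧ ((q ∧ ¬r) → s))   (eliminate ↔)
≡ ¬s ∨ ((¬s ∨ (q ∧ ¬r)) ∧ ((q ∧ ¬r) → s))   (eliminate →)
≡ ¬s ∨ ((¬s ∨ (q ∧ ¬r)) ∧ (¬(q ∧ ¬r) ∨ s))   (eliminate →)
≡ ¬s ∨ ((¬s ∨ (q ∧ ¬r)) ∧ (¬q ∨ ¬¬r ∨ s))   (De Morgan)
≡ ¬s ∨ ((¬s ∨ (q ∧ ¬r)) ∧ (¬q ∨ r ∨ s))   (double negation)
≡ ¬s ∨ (¬s ∧ ¬q) ∨ (¬s ∧ r) ∨ (¬s ∧ s) ∨ (q ∧ ¬r ∧ ¬q) ∨ (q ∧ ¬r ∧ r) ∨ (q ∧ ¬r ∧ s)   (distribute ∧ over ∨)
≡ ¬s ∨ (q ∧ ¬r ∧ s)   (simplify)

¬s ∨ (q ∧ ¬r ∧ s)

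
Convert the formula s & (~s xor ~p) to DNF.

s & (~s xor ~p)
⇔ s & ((~s & ~~p) | (~~s & ~p))   [expand xor]
⇔ s & ((~s & p) | (~~s & ~p))   [double negation]
⇔ s & ((~s & p) | (s & ~p))   [double negation]
⇔ (s & ~s & p) | (s & s & ~p)   [distribute & over |]
⇔ s & ~p   [simplify]

s & ~p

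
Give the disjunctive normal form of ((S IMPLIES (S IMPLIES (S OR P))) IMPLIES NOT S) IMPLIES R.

((S IMPLIES (S IMPLIES (S OR P))) IMPLIES NOT S) IMPLIES R
≡ NOT ((S IMPLIES (S IMPLIES (S OR P))) IMPLIES NOT S) OR R   [eliminate IMPLIES]
≡ NOT (NOT (S IMPLIES (S IMPLIES (S OR P))) OR NOT S) OR R   [eliminate IMPLIES]
≡ NOT (NOT (NOT S OR (S IMPLIES (S OR P))) OR NOT S) OR R   [eliminate IMPLIES]
≡ NOT (NOT (NOT S OR NOT S OR S OR P) OR NOT S) OR R   [eliminate IMPLIES]
≡ (NOT NOT (NOT S OR NOT S OR S OR P) AND NOT NOT S) OR R   [De Morgan]
≡ ((NOT S OR NOT S OR S OR P) AND NOT NOT S) OR R   [double negation]
≡ ((NOT S OR NOT S OR S OR P) AND S) OR R   [double negation]
≡ (NOT S AND S) OR (NOT S AND S) OR (S AND S) OR (P AND S) OR R   [distribute AND over OR]
≡ S OR R   [simplify]

S OR R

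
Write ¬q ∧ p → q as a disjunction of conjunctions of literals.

q ∨ ¬p

¬q ∧ p → q
≡ ¬(¬q ∧ p) ∨ q   [eliminate →]
≡ ¬¬q ∨ ¬p ∨ q   [De Morgan]
≡ q ∨ ¬p ∨ q   [double negation]
≡ q ∨ ¬p   [simplify]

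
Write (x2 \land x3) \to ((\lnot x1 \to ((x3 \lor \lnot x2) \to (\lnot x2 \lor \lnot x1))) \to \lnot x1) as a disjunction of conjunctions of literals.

(x2 \land x3) \to ((\lnot x1 \to ((x3 \lor \lnot x2) \to (\lnot x2 \lor \lnot x1))) \to \lnot x1)
= \lnot (x2 \land x3) \lor ((\lnot x1 \to ((x3 \lor \lnot x2) \to (\lnot x2 \lor \lnot x1))) \to \lnot x1)   [eliminate \to]
= \lnot (x2 \land x3) \lor \lnot (\lnot x1 \to ((x3 \lor \lnot x2) \to (\lnot x2 \lor \lnot x1))) \lor \lnot x1   [eliminate \to]
= \lnot (x2 \land x3) \lor \lnot (\lnot \lnot x1 \lor ((x3 \lor \lnot x2) \to (\lnot x2 \lor \lnot x1))) \lor \lnot x1   [eliminate \to]
= \lnot (x2 \land x3) \lor \lnot (\lnot \lnot x1 \lor \lnot (x3 \lor \lnot x2) \lor \lnot x2 \lor \lnot x1) \lor \lnot x1   [eliminate \to]
= \lnot x2 \lor \lnot x3 \lor \lnot (\lnot \lnot x1 \lor \lnot (x3 \lor \lnot x2) \lor \lnot x2 \lor \lnot x1) \lor \lnot x1   [De Morgan]
= \lnot x2 \lor \lnot x3 \lor (\lnot \lnot \lnot x1 \land \lnot \lnot (x3 \lor \lnot x2) \land \lnot \lnot x2 \land \lnot \lnot x1) \lor \lnot x1   [De Morgan]
= \lnot x2 \lor \lnot x3 \lor (\lnot x1 \land \lnot \lnot (x3 \lor \lnot x2) \land \lnot \lnot x2 \land \lnot \lnot x1) \lor \lnot x1   [double negation]
= \lnot x2 \lor \lnot x3 \lor (\lnot x1 \land (x3 \lor \lnot x2) \land \lnot \lnot x2 \land \lnot \lnot x1) \lor \lnot x1   [double negation]
= \lnot x2 \lor \lnot x3 \lor (\lnot x1 \land (x3 \lor \lnot x2) \land x2 \land \lnot \lnot x1) \lor \lnot x1   [double negation]
= \lnot x2 \lor \lnot x3 \lor (\lnot x1 \land (x3 \lor \lnot x2) \land x2 \land x1) \lor \lnot x1   [double negation]
= \lnot x2 \lor \lnot x3 \lor (\lnot x1 \land x3 \land x2 \land x1) \lor (\lnot x1 \land \lnot x2 \land x2 \land x1) \lor \lnot x1   [distribute \land over \lor]
= \lnot x2 \lor \lnot x3 \lor \lnot x1   [simplify]

\lnot x2 \lor \lnot x3 \lor \lnot x1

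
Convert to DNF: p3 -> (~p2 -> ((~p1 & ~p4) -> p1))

p3 -> (~p2 -> ((~p1 & ~p4) -> p1))
≡ ~p3 | (~p2 -> ((~p1 & ~p4) -> p1))
≡ ~p3 | ~~p2 | ((~p1 & ~p4) -> p1)
≡ ~p3 | ~~p2 | ~(~p1 & ~p4) | p1
≡ ~p3 | p2 | ~(~p1 & ~p4) | p1
≡ ~p3 | p2 | ~~p1 | ~~p4 | p1
≡ ~p3 | p2 | p1 | ~~p4 | p1
≡ ~p3 | p2 | p1 | p4 | p1
≡ ~p3 | p2 | p1 | p4

~p3 | p2 | p1 | p4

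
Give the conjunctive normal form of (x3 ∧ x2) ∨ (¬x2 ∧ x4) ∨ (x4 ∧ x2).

(x3 ∨ x4) ∧ (x2 ∨ x4)

(x3 ∧ x2) ∨ (¬x2 ∧ x4) ∨ (x4 ∧ x2)
⇔ (x3 ∨ ¬x2 ∨ x4) ∧ (x3 ∨ ¬x2 ∨ x2) ∧ (x3 ∨ x4 ∨ x4) ∧ (x3 ∨ x4 ∨ x2) ∧ (x2 ∨ ¬x2 ∨ x4) ∧ (x2 ∨ ¬x2 ∨ x2) ∧ (x2 ∨ x4 ∨ x4) ∧ (x2 ∨ x4 ∨ x2)   (distribute ∨ over ∧)
⇔ (x3 ∨ x4) ∧ (x2 ∨ x4)   (simplify)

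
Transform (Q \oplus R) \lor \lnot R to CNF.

(Q \oplus R) \lor \lnot R
≡ ((Q \lor R) \land \lnot (Q \land R)) \lor \lnot R   [expand \oplus]
≡ ((Q \lor R) \land (\lnot Q \lor \lnot R)) \lor \lnot R   [De Morgan]
≡ (Q \lor R \lor \lnot R) \land (\lnot Q \lor \lnot R \lor \lnot R)   [distribute \lor over \land]
≡ \lnot Q \lor \lnot R   [simplify]

\lnot Q \lor \lnot R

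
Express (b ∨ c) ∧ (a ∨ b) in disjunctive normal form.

b ∨ (c ∧ a)

(b ∨ c) ∧ (a ∨ b)
≡ (b ∧ a) ∨ (b ∧ b) ∨ (c ∧ a) ∨ (c ∧ b)
≡ b ∨ (c ∧ a)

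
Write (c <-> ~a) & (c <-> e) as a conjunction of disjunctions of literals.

(c <-> ~a) & (c <-> e)
≡ (c -> ~a) & (~a -> c) & (c <-> e)   [eliminate <->]
≡ (~c | ~a) & (~a -> c) & (c <-> e)   [eliminate ->]
≡ (~c | ~a) & (~~a | c) & (c <-> e)   [eliminate ->]
≡ (~c | ~a) & (~~a | c) & (c -> e) & (e -> c)   [eliminate <->]
≡ (~c | ~a) & (~~a | c) & (~c | e) & (e -> c)   [eliminate ->]
≡ (~c | ~a) & (~~a | c) & (~c | e) & (~e | c)   [eliminate ->]
≡ (~c | ~a) & (a | c) & (~c | e) & (~e | c)   [double negation]

(~c | ~a) & (a | c) & (~c | e) & (~e | c)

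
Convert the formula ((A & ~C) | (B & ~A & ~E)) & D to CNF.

((A & ~C) | (B & ~A & ~E)) & D
⇔ (A | B) & (A | ~A) & (A | ~E) & (~C | B) & (~C | ~A) & (~C | ~E) & D   [distribute | over &]
⇔ (A | B) & (A | ~E) & (~C | B) & (~C | ~A) & (~C | ~E) & D   [simplify]

(A | B) & (A | ~E) & (~C | B) & (~C | ~A) & (~C | ~E) & D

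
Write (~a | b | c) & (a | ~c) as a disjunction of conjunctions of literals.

(~a & ~c) | (b & a) | (b & ~c) | (c & a)

(~a | b | c) & (a | ~c)
= (~a & a) | (~a & ~c) | (b & a) | (b & ~c) | (c & a) | (c & ~c)   [distribute & over |]
= (~a & ~c) | (b & a) | (b & ~c) | (c & a)   [simplify]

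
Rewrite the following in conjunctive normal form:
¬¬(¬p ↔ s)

¬¬(¬p ↔ s)
≡ ¬¬((¬p → s) ∧ (s → ¬p))   — eliminate ↔
≡ ¬¬((¬¬p ∨ s) ∧ (s → ¬p))   — eliminate →
≡ ¬¬((¬¬p ∨ s) ∧ (¬s ∨ ¬p))   — eliminate →
≡ (¬¬p ∨ s) ∧ (¬s ∨ ¬p)   — double negation
≡ (p ∨ s) ∧ (¬s ∨ ¬p)   — double negation

(p ∨ s) ∧ (¬s ∨ ¬p)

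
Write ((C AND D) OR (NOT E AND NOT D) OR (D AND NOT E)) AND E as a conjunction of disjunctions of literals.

((C AND D) OR (NOT E AND NOT D) OR (D AND NOT E)) AND E
≡ (C OR NOT E OR D) AND (C OR NOT E OR NOT E) AND (C OR NOT D OR D) AND (C OR NOT D OR NOT E) AND (D OR NOT E OR D) AND (D OR NOT E OR NOT E) AND (D OR NOT D OR D) AND (D OR NOT D OR NOT E) AND E   [distribute OR over AND]
≡ (C OR NOT E) AND (D OR NOT E) AND E   [simplify]

(C OR NOT E) AND (D OR NOT E) AND E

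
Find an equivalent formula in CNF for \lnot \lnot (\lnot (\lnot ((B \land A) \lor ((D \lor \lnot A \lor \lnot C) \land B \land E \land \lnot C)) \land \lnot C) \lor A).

\lnot \lnot (\lnot (\lnot ((B \land A) \lor ((D \lor \lnot A \lor \lnot C) \land B \land E \land \lnot C)) \land \lnot C) \lor A)
= \lnot (\lnot ((B \land A) \lor ((D \lor \lnot A \lor \lnot C) \land B \land E \land \lnot C)) \land \lnot C) \lor A   [double negation]
= \lnot \lnot ((B \land A) \lor ((D \lor \lnot A \lor \lnot C) \land B \land E \land \lnot C)) \lor \lnot \lnot C \lor A   [De Morgan]
= (B \land A) \lor ((D \lor \lnot A \lor \lnot C) \land B \land E \land \lnot C) \lor \lnot \lnot C \lor A   [double negation]
= (B \land A) \lor ((D \lor \lnot A \lor \lnot C) \land B \land E \land \lnot C) \lor C \lor A   [double negation]
= (B \lor D \lor \lnot A \lor \lnot C \lor C \lor A) \land (B \lor B \lor C \lor A) \land (B \lor E \lor C \lor A) \land (B \lor \lnot C \lor C \lor A) \land (A \lor D \lor \lnot A \lor \lnot C \lor C \lor A) \land (A \lor B \lor C \lor A) \land (A \lor E \lor C \lor A) \land (A \lor \lnot C \lor C \lor A)   [distribute \lor over \land]
= (B \lor C \lor A) \land (A \lor E \lor C)   [simplify]

(B \lor C \lor A) \land (A \lor E \lor C)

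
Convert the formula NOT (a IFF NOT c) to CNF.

NOT (a IFF NOT c)
⇔ NOT ((a IMPLIES NOT c) AND (NOT c IMPLIES a))   — eliminate IFF
⇔ NOT ((NOT a OR NOT c) AND (NOT c IMPLIES a))   — eliminate IMPLIES
⇔ NOT ((NOT a OR NOT c) AND (NOT NOT c OR a))   — eliminate IMPLIES
⇔ NOT (NOT a OR NOT c) OR NOT (NOT NOT c OR a)   — De Morgan
⇔ (NOT NOT a AND NOT NOT c) OR NOT (NOT NOT c OR a)   — De Morgan
⇔ (a AND NOT NOT c) OR NOT (NOT NOT c OR a)   — double negation
⇔ (a AND c) OR NOT (NOT NOT c OR a)   — double negation
⇔ (a AND c) OR (NOT NOT NOT c AND NOT a)   — De Morgan
⇔ (a AND c) OR (NOT c AND NOT a)   — double negation
⇔ (a OR NOT c) AND (a OR NOT a) AND (c OR NOT c) AND (c OR NOT a)   — distribute OR over AND
⇔ (a OR NOT c) AND (c OR NOT a)   — simplify

(a OR NOT c) AND (c OR NOT a)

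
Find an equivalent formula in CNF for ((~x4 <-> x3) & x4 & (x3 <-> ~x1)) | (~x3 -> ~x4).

x1 | x3 | ~x4

((~x4 <-> x3) & x4 & (x3 <-> ~x1)) | (~x3 -> ~x4)
⇔ ((~x4 -> x3) & (x3 -> ~x4) & x4 & (x3 <-> ~x1)) | (~x3 -> ~x4)   [eliminate <->]
⇔ ((~~x4 | x3) & (x3 -> ~x4) & x4 & (x3 <-> ~x1)) | (~x3 -> ~x4)   [eliminate ->]
⇔ ((~~x4 | x3) & (~x3 | ~x4) & x4 & (x3 <-> ~x1)) | (~x3 -> ~x4)   [eliminate ->]
⇔ ((~~x4 | x3) & (~x3 | ~x4) & x4 & (x3 -> ~x1) & (~x1 -> x3)) | (~x3 -> ~x4)   [eliminate <->]
⇔ ((~~x4 | x3) & (~x3 | ~x4) & x4 & (~x3 | ~x1) & (~x1 -> x3)) | (~x3 -> ~x4)   [eliminate ->]
⇔ ((~~x4 | x3) & (~x3 | ~x4) & x4 & (~x3 | ~x1) & (~~x1 | x3)) | (~x3 -> ~x4)   [eliminate ->]
⇔ ((~~x4 | x3) & (~x3 | ~x4) & x4 & (~x3 | ~x1) & (~~x1 | x3)) | ~~x3 | ~x4   [eliminate ->]
⇔ ((x4 | x3) & (~x3 | ~x4) & x4 & (~x3 | ~x1) & (~~x1 | x3)) | ~~x3 | ~x4   [double negation]
⇔ ((x4 | x3) & (~x3 | ~x4) & x4 & (~x3 | ~x1) & (x1 | x3)) | ~~x3 | ~x4   [double negation]
⇔ ((x4 | x3) & (~x3 | ~x4) & x4 & (~x3 | ~x1) & (x1 | x3)) | x3 | ~x4   [double negation]
⇔ (x4 | x3 | x3 | ~x4) & (~x3 | ~x4 | x3 | ~x4) & (x4 | x3 | ~x4) & (~x3 | ~x1 | x3 | ~x4) & (x1 | x3 | x3 | ~x4)   [distribute | over &]
⇔ x1 | x3 | ~x4   [simplify]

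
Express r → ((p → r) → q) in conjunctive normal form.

r → ((p → r) → q)
≡ ¬r ∨ ((p → r) → q)   — eliminate →
≡ ¬r ∨ ¬(p → r) ∨ q   — eliminate →
≡ ¬r ∨ ¬(¬p ∨ r) ∨ q   — eliminate →
≡ ¬r ∨ (¬¬p ∧ ¬r) ∨ q   — De Morgan
≡ ¬r ∨ (p ∧ ¬r) ∨ q   — double negation
≡ (¬r ∨ p ∨ q) ∧ (¬r ∨ ¬r ∨ q)   — distribute ∨ over ∧
≡ ¬r ∨ q   — simplify

¬r ∨ q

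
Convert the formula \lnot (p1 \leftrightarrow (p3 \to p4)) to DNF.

\lnot (p1 \leftrightarrow (p3 \to p4))
≡ \lnot ((p1 \to (p3 \to p4)) \land ((p3 \to p4) \to p1))   [eliminate \leftrightarrow]
≡ \lnot ((\lnot p1 \lor (p3 \to p4)) \land ((p3 \to p4) \to p1))   [eliminate \to]
≡ \lnot ((\lnot p1 \lor \lnot p3 \lor p4) \land ((p3 \to p4) \to p1))   [eliminate \to]
≡ \lnot ((\lnot p1 \lor \lnot p3 \lor p4) \land (\lnot (p3 \to p4) \lor p1))   [eliminate \to]
≡ \lnot ((\lnot p1 \lor \lnot p3 \lor p4) \land (\lnot (\lnot p3 \lor p4) \lor p1))   [eliminate \to]
≡ \lnot (\lnot p1 \lor \lnot p3 \lor p4) \lor \lnot (\lnot (\lnot p3 \lor p4) \lor p1)   [De Morgan]
≡ (\lnot \lnot p1 \land \lnot \lnot p3 \land \lnot p4) \lor \lnot (\lnot (\lnot p3 \lor p4) \lor p1)   [De Morgan]
≡ (p1 \land \lnot \lnot p3 \land \lnot p4) \lor \lnot (\lnot (\lnot p3 \lor p4) \lor p1)   [double negation]
≡ (p1 \land p3 \land \lnot p4) \lor \lnot (\lnot (\lnot p3 \lor p4) \lor p1)   [double negation]
≡ (p1 \land p3 \land \lnot p4) \lor (\lnot \lnot (\lnot p3 \lor p4) \land \lnot p1)   [De Morgan]
≡ (p1 \land p3 \land \lnot p4) \lor ((\lnot p3 \lor p4) \land \lnot p1)   [double negation]
≡ (p1 \land p3 \land \lnot p4) \lor (\lnot p3 \land \lnot p1) \lor (p4 \land \lnot p1)   [distribute \land over \lor]

(p1 \land p3 \land \lnot p4) \lor (\lnot p3 \land \lnot p1) \lor (p4 \land \lnot p1)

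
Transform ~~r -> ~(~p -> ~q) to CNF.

(~r | ~p) & (~r | q)

~~r -> ~(~p -> ~q)
≡ ~~~r | ~(~p -> ~q)   [eliminate ->]
≡ ~~~r | ~(~~p | ~q)   [eliminate ->]
≡ ~r | ~(~~p | ~q)   [double negation]
≡ ~r | (~~~p & ~~q)   [De Morgan]
≡ ~r | (~p & ~~q)   [double negation]
≡ ~r | (~p & q)   [double negation]
≡ (~r | ~p) & (~r | q)   [distribute | over &]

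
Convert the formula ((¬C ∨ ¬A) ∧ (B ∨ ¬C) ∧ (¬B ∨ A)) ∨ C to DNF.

(¬C ∧ ¬B) ∨ (¬C ∧ A) ∨ C

((¬C ∨ ¬A) ∧ (B ∨ ¬C) ∧ (¬B ∨ A)) ∨ C
⇔ (¬C ∧ B ∧ ¬B) ∨ (¬C ∧ B ∧ A) ∨ (¬C ∧ ¬C ∧ ¬B) ∨ (¬C ∧ ¬C ∧ A) ∨ (¬A ∧ B ∧ ¬B) ∨ (¬A ∧ B ∧ A) ∨ (¬A ∧ ¬C ∧ ¬B) ∨ (¬A ∧ ¬C ∧ A) ∨ C   — distribute ∧ over ∨
⇔ (¬C ∧ ¬B) ∨ (¬C ∧ A) ∨ C   — simplify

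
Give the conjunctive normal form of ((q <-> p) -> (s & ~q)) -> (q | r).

((q <-> p) -> (s & ~q)) -> (q | r)
⇔ ~((q <-> p) -> (s & ~q)) | q | r   [eliminate ->]
⇔ ~(~(q <-> p) | (s & ~q)) | q | r   [eliminate ->]
⇔ ~(~((q -> p) & (p -> q)) | (s & ~q)) | q | r   [eliminate <->]
⇔ ~(~((~q | p) & (p -> q)) | (s & ~q)) | q | r   [eliminate ->]
⇔ ~(~((~q | p) & (~p | q)) | (s & ~q)) | q | r   [eliminate ->]
⇔ (~~((~q | p) & (~p | q)) & ~(s & ~q)) | q | r   [De Morgan]
⇔ ((~q | p) & (~p | q) & ~(s & ~q)) | q | r   [double negation]
⇔ ((~q | p) & (~p | q) & (~s | ~~q)) | q | r   [De Morgan]
⇔ ((~q | p) & (~p | q) & (~s | q)) | q | r   [double negation]
⇔ (~q | p | q | r) & (~p | q | q | r) & (~s | q | q | r)   [distribute | over &]
⇔ (~p | q | r) & (~s | q | r)   [simplify]

(~p | q | r) & (~s | q | r)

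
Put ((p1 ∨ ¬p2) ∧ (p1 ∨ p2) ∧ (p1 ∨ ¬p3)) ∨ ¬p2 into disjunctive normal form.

p1 ∨ ¬p2

((p1 ∨ ¬p2) ∧ (p1 ∨ p2) ∧ (p1 ∨ ¬p3)) ∨ ¬p2
≡ (p1 ∧ p1 ∧ p1) ∨ (p1 ∧ p1 ∧ ¬p3) ∨ (p1 ∧ p2 ∧ p1) ∨ (p1 ∧ p2 ∧ ¬p3) ∨ (¬p2 ∧ p1 ∧ p1) ∨ (¬p2 ∧ p1 ∧ ¬p3) ∨ (¬p2 ∧ p2 ∧ p1) ∨ (¬p2 ∧ p2 ∧ ¬p3) ∨ ¬p2   (distribute ∧ over ∨)
≡ p1 ∨ ¬p2   (simplify)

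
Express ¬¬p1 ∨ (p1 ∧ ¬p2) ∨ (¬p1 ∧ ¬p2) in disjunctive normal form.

¬¬p1 ∨ (p1 ∧ ¬p2) ∨ (¬p1 ∧ ¬p2)
⇔ p1 ∨ (p1 ∧ ¬p2) ∨ (¬p1 ∧ ¬p2)
⇔ p1 ∨ (¬p1 ∧ ¬p2)

p1 ∨ (¬p1 ∧ ¬p2)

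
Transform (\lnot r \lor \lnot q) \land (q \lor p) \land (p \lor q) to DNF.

(\lnot r \lor \lnot q) \land (q \lor p) \land (p \lor q)
⇔ (\lnot r \land q \land p) \lor (\lnot r \land q \land q) \lor (\lnot r \land p \land p) \lor (\lnot r \land p \land q) \lor (\lnot q \land q \land p) \lor (\lnot q \land q \land q) \lor (\lnot q \land p \land p) \lor (\lnot q \land p \land q)   [distribute \land over \lor]
⇔ (\lnot r \land q) \lor (\lnot r \land p) \lor (\lnot q \land p)   [simplify]

(\lnot r \land q) \lor (\lnot r \land p) \lor (\lnot q \land p)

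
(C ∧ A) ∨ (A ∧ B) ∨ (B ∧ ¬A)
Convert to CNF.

(C ∧ A) ∨ (A ∧ B) ∨ (B ∧ ¬A)
⇔ (C ∨ A ∨ B) ∧ (C ∨ A ∨ ¬A) ∧ (C ∨ B ∨ B) ∧ (C ∨ B ∨ ¬A) ∧ (A ∨ A ∨ B) ∧ (A ∨ A ∨ ¬A) ∧ (A ∨ B ∨ B) ∧ (A ∨ B ∨ ¬A)   [distribute ∨ over ∧]
⇔ (C ∨ B) ∧ (A ∨ B)   [simplify]

(C ∨ B) ∧ (A ∨ B)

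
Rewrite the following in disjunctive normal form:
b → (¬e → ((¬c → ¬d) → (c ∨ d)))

¬b ∨ e ∨ c ∨ d

b → (¬e → ((¬c → ¬d) → (c ∨ d)))
≡ ¬b ∨ (¬e → ((¬c → ¬d) → (c ∨ d)))   — eliminate →
≡ ¬b ∨ ¬¬e ∨ ((¬c → ¬d) → (c ∨ d))   — eliminate →
≡ ¬b ∨ ¬¬e ∨ ¬(¬c → ¬d) ∨ c ∨ d   — eliminate →
≡ ¬b ∨ ¬¬e ∨ ¬(¬¬c ∨ ¬d) ∨ c ∨ d   — eliminate →
≡ ¬b ∨ e ∨ ¬(¬¬c ∨ ¬d) ∨ c ∨ d   — double negation
≡ ¬b ∨ e ∨ (¬¬¬c ∧ ¬¬d) ∨ c ∨ d   — De Morgan
≡ ¬b ∨ e ∨ (¬c ∧ ¬¬d) ∨ c ∨ d   — double negation
≡ ¬b ∨ e ∨ (¬c ∧ d) ∨ c ∨ d   — double negation
≡ ¬b ∨ e ∨ c ∨ d   — simplify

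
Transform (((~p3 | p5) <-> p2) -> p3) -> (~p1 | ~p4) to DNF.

(((~p3 | p5) <-> p2) -> p3) -> (~p1 | ~p4)
= ~(((~p3 | p5) <-> p2) -> p3) | ~p1 | ~p4   — eliminate ->
= ~(~((~p3 | p5) <-> p2) | p3) | ~p1 | ~p4   — eliminate ->
= ~(~(((~p3 | p5) -> p2) & (p2 -> (~p3 | p5))) | p3) | ~p1 | ~p4   — eliminate <->
= ~(~((~(~p3 | p5) | p2) & (p2 -> (~p3 | p5))) | p3) | ~p1 | ~p4   — eliminate ->
= ~(~((~(~p3 | p5) | p2) & (~p2 | ~p3 | p5)) | p3) | ~p1 | ~p4   — eliminate ->
= (~~((~(~p3 | p5) | p2) & (~p2 | ~p3 | p5)) & ~p3) | ~p1 | ~p4   — De Morgan
= ((~(~p3 | p5) | p2) & (~p2 | ~p3 | p5) & ~p3) | ~p1 | ~p4   — double negation
= (((~~p3 & ~p5) | p2) & (~p2 | ~p3 | p5) & ~p3) | ~p1 | ~p4   — De Morgan
= (((p3 & ~p5) | p2) & (~p2 | ~p3 | p5) & ~p3) | ~p1 | ~p4   — double negation
= (p3 & ~p5 & ~p2 & ~p3) | (p3 & ~p5 & ~p3 & ~p3) | (p3 & ~p5 & p5 & ~p3) | (p2 & ~p2 & ~p3) | (p2 & ~p3 & ~p3) | (p2 & p5 & ~p3) | ~p1 | ~p4   — distribute & over |
= (p2 & ~p3) | ~p1 | ~p4   — simplify

(p2 & ~p3) | ~p1 | ~p4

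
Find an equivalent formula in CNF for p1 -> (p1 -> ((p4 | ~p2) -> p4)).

~p1 | p2 | p4

p1 -> (p1 -> ((p4 | ~p2) -> p4))
≡ ~p1 | (p1 -> ((p4 | ~p2) -> p4))   [eliminate ->]
≡ ~p1 | ~p1 | ((p4 | ~p2) -> p4)   [eliminate ->]
≡ ~p1 | ~p1 | ~(p4 | ~p2) | p4   [eliminate ->]
≡ ~p1 | ~p1 | (~p4 & ~~p2) | p4   [De Morgan]
≡ ~p1 | ~p1 | (~p4 & p2) | p4   [double negation]
≡ (~p1 | ~p1 | ~p4 | p4) & (~p1 | ~p1 | p2 | p4)   [distribute | over &]
≡ ~p1 | p2 | p4   [simplify]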